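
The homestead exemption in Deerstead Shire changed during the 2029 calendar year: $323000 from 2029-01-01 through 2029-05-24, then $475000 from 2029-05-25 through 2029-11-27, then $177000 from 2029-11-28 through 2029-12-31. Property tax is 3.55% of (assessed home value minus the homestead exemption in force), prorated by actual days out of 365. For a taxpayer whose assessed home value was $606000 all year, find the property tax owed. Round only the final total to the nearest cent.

$7764.77

2029-01-01 to 2029-05-24: 144 days, exemption $323000 → ($606000 − $323000) × 3.55% × 144/365 = $3963.5507
2029-05-25 to 2029-11-27: 187 days, exemption $475000 → ($606000 − $475000) × 3.55% × 187/365 = $2382.5849
2029-11-28 to 2029-12-31: 34 days, exemption $177000 → ($606000 − $177000) × 3.55% × 34/365 = $1418.6384
Total = $7764.7740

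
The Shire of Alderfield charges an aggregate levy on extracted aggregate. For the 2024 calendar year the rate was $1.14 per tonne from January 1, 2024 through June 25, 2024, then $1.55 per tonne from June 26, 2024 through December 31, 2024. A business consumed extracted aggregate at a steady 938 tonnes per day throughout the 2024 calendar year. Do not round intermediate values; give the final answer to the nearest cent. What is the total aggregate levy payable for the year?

$464,056.74

January 1 – June 25, 2024: 177 days × 938 tonnes/day = 166,026 tonnes at $1.14/tonne → $189,269.64
June 26 – December 31, 2024: 189 days × 938 tonnes/day = 177,282 tonnes at $1.55/tonne → $274,787.10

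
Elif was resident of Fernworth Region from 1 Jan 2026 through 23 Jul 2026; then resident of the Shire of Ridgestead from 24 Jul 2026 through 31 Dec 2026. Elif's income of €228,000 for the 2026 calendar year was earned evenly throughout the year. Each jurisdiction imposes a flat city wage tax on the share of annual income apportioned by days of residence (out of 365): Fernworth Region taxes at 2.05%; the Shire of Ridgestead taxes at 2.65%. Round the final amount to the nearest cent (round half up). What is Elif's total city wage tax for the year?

Fernworth Region, 1 Jan – 23 Jul 2026: 204 days → €228,000 × 2.05% × 204/365 = €2,612.3178
The Shire of Ridgestead, 24 Jul – 31 Dec 2026: 161 days → €228,000 × 2.65% × 161/365 = €2,665.1014
Total = €5,277.4192

€5,277.42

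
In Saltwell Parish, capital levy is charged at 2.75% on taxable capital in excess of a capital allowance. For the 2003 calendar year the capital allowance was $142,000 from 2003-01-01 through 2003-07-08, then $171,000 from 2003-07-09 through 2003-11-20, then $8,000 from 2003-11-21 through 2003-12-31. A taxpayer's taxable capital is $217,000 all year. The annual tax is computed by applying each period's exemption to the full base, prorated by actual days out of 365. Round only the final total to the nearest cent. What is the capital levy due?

2003-01-01 to 2003-07-08: 189 days, exemption $142,000 → ($217,000 − $142,000) × 2.75% × 189/365 = $1,067.9795
2003-07-09 to 2003-11-20: 135 days, exemption $171,000 → ($217,000 − $171,000) × 2.75% × 135/365 = $467.8767
2003-11-21 to 2003-12-31: 41 days, exemption $8,000 → ($217,000 − $8,000) × 2.75% × 41/365 = $645.6096
Total = $2,181.4658

$2,181.47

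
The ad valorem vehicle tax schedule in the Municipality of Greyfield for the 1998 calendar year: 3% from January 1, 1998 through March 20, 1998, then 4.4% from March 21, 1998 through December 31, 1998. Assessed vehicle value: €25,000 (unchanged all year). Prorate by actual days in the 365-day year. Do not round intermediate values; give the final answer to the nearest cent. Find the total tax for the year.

January 1 – March 20, 1998: 79 days at 3% → €25,000 × 3% × 79/365 = €162.3288
March 21 – December 31, 1998: 286 days at 4.4% → €25,000 × 4.4% × 286/365 = €861.9178
Total = €1,024.2466

€1,024.25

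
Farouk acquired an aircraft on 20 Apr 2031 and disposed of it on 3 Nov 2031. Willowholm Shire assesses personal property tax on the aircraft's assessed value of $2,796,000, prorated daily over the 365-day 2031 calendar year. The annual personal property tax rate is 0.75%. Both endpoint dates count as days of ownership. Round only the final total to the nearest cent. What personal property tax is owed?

Days held (20 Apr – 3 Nov 2031): 198 out of 365
Tax = $2,796,000 × 0.75% × 198/365 = $11,375.5068

$11,375.51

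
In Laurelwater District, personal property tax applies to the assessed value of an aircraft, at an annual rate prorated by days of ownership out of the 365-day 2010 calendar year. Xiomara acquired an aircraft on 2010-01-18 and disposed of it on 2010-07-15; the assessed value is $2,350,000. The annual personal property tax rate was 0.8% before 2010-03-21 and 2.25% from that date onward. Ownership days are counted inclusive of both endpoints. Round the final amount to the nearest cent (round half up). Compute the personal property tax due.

2010-01-18 to 2010-03-20: 62 days at 0.8% → $2,350,000 × 0.8% × 62/365 = $3,193.4247
2010-03-21 to 2010-07-15: 117 days at 2.25% → $2,350,000 × 2.25% × 117/365 = $16,948.9726
Total = $20,142.3973

$20,142.40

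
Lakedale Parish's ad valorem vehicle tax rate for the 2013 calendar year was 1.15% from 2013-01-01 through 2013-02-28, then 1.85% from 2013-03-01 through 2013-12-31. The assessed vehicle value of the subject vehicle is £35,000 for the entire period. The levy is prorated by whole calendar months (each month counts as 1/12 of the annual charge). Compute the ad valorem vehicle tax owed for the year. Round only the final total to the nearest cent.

2013-01-01 to 2013-02-28: 2 months at 1.15% → £35,000 × 1.15% × 2/12 = £67.0833
2013-03-01 to 2013-12-31: 10 months at 1.85% → £35,000 × 1.85% × 10/12 = £539.5833
Total = £606.6667

£606.67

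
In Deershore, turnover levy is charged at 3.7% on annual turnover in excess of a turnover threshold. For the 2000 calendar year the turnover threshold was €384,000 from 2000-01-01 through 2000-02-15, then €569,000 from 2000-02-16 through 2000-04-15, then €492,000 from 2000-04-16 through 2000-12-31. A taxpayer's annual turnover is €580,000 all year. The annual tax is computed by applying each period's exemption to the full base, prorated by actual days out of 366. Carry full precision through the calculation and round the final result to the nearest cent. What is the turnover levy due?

2000-01-01 to 2000-02-15: 46 days, exemption €384,000 → (€580,000 − €384,000) × 3.7% × 46/366 = €911.4536
2000-02-16 to 2000-04-15: 60 days, exemption €569,000 → (€580,000 − €569,000) × 3.7% × 60/366 = €66.7213
2000-04-16 to 2000-12-31: 260 days, exemption €492,000 → (€580,000 − €492,000) × 3.7% × 260/366 = €2,313.0055
Total = €3,291.1803

€3,291.18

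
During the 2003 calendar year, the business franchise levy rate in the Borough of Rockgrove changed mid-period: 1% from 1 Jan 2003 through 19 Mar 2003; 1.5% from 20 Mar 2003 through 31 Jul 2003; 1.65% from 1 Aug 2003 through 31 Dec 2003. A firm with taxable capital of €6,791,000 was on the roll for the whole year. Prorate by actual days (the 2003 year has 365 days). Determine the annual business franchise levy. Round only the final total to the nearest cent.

1 Jan – 19 Mar 2003: 78 days at 1% → €6,791,000 × 1% × 78/365 = €14,512.2740
20 Mar – 31 Jul 2003: 134 days at 1.5% → €6,791,000 × 1.5% × 134/365 = €37,397.0137
1 Aug – 31 Dec 2003: 153 days at 1.65% → €6,791,000 × 1.65% × 153/365 = €46,969.5329
Total = €98,878.8205

€98,878.82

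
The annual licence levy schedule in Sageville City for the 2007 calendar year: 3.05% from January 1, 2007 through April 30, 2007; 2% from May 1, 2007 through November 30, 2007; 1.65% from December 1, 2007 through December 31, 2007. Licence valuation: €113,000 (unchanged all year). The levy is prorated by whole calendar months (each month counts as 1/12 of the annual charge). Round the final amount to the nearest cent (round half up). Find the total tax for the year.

January 1 – April 30, 2007: 4 months at 3.05% → €113,000 × 3.05% × 4/12 = €1,148.8333
May 1 – November 30, 2007: 7 months at 2% → €113,000 × 2% × 7/12 = €1,318.3333
December 1 – December 31, 2007: 1 month at 1.65% → €113,000 × 1.65% × 1/12 = €155.3750
Total = €2,622.5417

€2,622.54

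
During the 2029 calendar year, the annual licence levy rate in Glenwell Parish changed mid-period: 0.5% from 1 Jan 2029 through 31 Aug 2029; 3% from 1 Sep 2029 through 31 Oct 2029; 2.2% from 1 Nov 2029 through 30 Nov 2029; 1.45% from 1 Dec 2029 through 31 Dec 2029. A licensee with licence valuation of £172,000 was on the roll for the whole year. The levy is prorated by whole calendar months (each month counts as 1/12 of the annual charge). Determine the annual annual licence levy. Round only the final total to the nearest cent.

£1,956.50

1 Jan – 31 Aug 2029: 8 months at 0.5% → £172,000 × 0.5% × 8/12 = £573.3333
1 Sep – 31 Oct 2029: 2 months at 3% → £172,000 × 3% × 2/12 = £860.0000
1 Nov – 30 Nov 2029: 1 month at 2.2% → £172,000 × 2.2% × 1/12 = £315.3333
1 Dec – 31 Dec 2029: 1 month at 1.45% → £172,000 × 1.45% × 1/12 = £207.8333
Total = £1,956.5000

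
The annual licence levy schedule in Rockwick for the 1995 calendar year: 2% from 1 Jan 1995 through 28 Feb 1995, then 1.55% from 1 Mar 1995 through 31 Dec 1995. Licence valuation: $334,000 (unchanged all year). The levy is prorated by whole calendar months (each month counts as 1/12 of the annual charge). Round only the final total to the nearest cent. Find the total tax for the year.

1 Jan – 28 Feb 1995: 2 months at 2% → $334,000 × 2% × 2/12 = $1,113.3333
1 Mar – 31 Dec 1995: 10 months at 1.55% → $334,000 × 1.55% × 10/12 = $4,314.1667
Total = $5,427.5000

$5,427.50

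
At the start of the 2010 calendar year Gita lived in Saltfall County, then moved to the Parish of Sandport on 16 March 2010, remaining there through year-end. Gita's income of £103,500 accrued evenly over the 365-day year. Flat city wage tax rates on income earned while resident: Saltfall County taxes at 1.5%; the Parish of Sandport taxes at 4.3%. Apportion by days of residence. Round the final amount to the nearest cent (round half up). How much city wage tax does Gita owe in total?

Saltfall County, 1 January – 15 March 2010: 74 days → £103,500 × 1.5% × 74/365 = £314.7534
The Parish of Sandport, 16 March – 31 December 2010: 291 days → £103,500 × 4.3% × 291/365 = £3,548.2068
Total = £3,862.9603

£3,862.96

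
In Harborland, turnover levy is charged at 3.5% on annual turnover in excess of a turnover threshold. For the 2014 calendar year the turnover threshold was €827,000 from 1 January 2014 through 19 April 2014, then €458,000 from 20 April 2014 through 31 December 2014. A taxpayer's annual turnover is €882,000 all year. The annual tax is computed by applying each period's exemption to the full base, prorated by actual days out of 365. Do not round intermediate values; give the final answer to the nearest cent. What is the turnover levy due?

€10,983.19

1 January – 19 April 2014: 109 days, exemption €827,000 → (€882,000 − €827,000) × 3.5% × 109/365 = €574.8630
20 April – 31 December 2014: 256 days, exemption €458,000 → (€882,000 − €458,000) × 3.5% × 256/365 = €10,408.3288
Total = €10,983.1918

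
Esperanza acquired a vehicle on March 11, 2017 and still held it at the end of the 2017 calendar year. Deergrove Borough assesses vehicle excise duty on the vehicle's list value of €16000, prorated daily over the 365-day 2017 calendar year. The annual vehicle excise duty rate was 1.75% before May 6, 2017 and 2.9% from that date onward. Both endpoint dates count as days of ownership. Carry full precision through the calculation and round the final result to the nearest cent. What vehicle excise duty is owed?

€348.05

March 11 – May 5, 2017: 56 days at 1.75% → €16000 × 1.75% × 56/365 = €42.9589
May 6 – December 31, 2017: 240 days at 2.9% → €16000 × 2.9% × 240/365 = €305.0959
Total = €348.0548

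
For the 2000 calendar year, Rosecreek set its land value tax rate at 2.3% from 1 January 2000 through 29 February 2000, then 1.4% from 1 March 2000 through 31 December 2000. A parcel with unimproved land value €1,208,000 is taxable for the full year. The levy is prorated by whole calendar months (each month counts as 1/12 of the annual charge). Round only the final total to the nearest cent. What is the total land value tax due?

€18,724.00

1 January – 29 February 2000: 2 months at 2.3% → €1,208,000 × 2.3% × 2/12 = €4,630.6667
1 March – 31 December 2000: 10 months at 1.4% → €1,208,000 × 1.4% × 10/12 = €14,093.3333
Total = €18,724.0000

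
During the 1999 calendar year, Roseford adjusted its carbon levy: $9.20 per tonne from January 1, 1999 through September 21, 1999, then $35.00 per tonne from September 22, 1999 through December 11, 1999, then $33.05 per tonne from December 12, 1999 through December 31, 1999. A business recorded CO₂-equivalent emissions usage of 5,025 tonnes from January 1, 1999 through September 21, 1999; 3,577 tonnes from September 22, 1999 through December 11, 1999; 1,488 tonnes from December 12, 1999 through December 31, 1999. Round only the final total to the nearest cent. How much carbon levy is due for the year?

$220603.40

January 1 – September 21, 1999: 5,025 tonnes at $9.20/tonne → $46230.00
September 22 – December 11, 1999: 3,577 tonnes at $35.00/tonne → $125195.00
December 12 – December 31, 1999: 1,488 tonnes at $33.05/tonne → $49178.40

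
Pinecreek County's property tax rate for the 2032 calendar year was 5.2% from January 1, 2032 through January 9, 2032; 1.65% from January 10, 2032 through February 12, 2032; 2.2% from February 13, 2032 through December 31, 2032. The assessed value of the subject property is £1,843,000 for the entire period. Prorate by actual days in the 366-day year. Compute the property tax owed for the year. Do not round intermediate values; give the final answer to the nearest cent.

January 1 – January 9, 2032: 9 days at 5.2% → £1,843,000 × 5.2% × 9/366 = £2,356.6230
January 10 – February 12, 2032: 34 days at 1.65% → £1,843,000 × 1.65% × 34/366 = £2,824.9262
February 13 – December 31, 2032: 323 days at 2.2% → £1,843,000 × 2.2% × 323/366 = £35,782.3989
Total = £40,963.9481

£40,963.95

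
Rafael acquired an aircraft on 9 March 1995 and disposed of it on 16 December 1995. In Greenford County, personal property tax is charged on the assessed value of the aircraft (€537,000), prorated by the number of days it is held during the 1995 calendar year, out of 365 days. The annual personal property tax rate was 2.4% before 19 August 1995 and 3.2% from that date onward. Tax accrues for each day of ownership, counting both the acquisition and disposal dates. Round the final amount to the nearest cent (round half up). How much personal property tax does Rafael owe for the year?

9 March – 18 August 1995: 163 days at 2.4% → €537,000 × 2.4% × 163/365 = €5,755.4630
19 August – 16 December 1995: 120 days at 3.2% → €537,000 × 3.2% × 120/365 = €5,649.5342
Total = €11,404.9973

€11,405.00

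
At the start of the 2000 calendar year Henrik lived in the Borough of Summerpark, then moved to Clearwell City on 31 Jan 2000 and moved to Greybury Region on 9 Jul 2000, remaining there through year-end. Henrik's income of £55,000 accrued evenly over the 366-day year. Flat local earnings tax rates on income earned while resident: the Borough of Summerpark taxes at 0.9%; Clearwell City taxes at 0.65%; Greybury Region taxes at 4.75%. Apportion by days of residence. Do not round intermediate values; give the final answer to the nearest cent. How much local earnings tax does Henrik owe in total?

£1,453.14

The Borough of Summerpark, 1 Jan – 30 Jan 2000: 30 days → £55,000 × 0.9% × 30/366 = £40.5738
Clearwell City, 31 Jan – 8 Jul 2000: 160 days → £55,000 × 0.65% × 160/366 = £156.2842
Greybury Region, 9 Jul – 31 Dec 2000: 176 days → £55,000 × 4.75% × 176/366 = £1,256.2842
Total = £1,453.1421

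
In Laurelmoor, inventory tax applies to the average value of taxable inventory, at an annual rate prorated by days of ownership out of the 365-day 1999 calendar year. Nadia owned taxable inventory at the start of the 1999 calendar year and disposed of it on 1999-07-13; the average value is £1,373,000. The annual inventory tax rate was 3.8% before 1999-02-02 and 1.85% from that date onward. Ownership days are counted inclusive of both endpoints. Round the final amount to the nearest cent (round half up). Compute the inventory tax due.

£15,847.81

1999-01-01 to 1999-02-01: 32 days at 3.8% → £1,373,000 × 3.8% × 32/365 = £4,574.1589
1999-02-02 to 1999-07-13: 162 days at 1.85% → £1,373,000 × 1.85% × 162/365 = £11,273.6466
Total = £15,847.8055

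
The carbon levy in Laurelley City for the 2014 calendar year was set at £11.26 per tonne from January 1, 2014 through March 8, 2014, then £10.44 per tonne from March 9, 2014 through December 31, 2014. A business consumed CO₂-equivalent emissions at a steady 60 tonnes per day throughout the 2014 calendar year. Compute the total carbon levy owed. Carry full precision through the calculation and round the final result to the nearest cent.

£231,932.40

January 1 – March 8, 2014: 67 days × 60 tonnes/day = 4,020 tonnes at £11.26/tonne → £45,265.20
March 9 – December 31, 2014: 298 days × 60 tonnes/day = 17,880 tonnes at £10.44/tonne → £186,667.20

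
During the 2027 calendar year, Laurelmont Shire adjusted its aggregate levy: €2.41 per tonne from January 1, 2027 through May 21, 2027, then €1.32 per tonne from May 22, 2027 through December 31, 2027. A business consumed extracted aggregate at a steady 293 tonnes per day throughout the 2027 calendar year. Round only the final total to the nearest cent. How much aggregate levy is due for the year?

€186,198.57

January 1 – May 21, 2027: 141 days × 293 tonnes/day = 41,313 tonnes at €2.41/tonne → €99,564.33
May 22 – December 31, 2027: 224 days × 293 tonnes/day = 65,632 tonnes at €1.32/tonne → €86,634.24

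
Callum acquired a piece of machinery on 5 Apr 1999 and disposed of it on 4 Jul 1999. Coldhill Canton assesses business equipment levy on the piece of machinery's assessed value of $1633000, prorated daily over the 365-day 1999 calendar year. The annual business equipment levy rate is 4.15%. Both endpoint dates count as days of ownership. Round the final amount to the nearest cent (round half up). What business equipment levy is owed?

Days held (5 Apr – 4 Jul 1999): 91 out of 365
Tax = $1633000 × 4.15% × 91/365 = $16895.9575

$16895.96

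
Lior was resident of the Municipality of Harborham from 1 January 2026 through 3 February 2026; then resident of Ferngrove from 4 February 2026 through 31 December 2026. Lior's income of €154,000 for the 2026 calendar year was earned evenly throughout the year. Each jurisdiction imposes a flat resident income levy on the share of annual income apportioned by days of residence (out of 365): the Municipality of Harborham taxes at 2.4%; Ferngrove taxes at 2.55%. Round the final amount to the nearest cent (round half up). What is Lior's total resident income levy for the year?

€3,905.48

The Municipality of Harborham, 1 January – 3 February 2026: 34 days → €154,000 × 2.4% × 34/365 = €344.2849
Ferngrove, 4 February – 31 December 2026: 331 days → €154,000 × 2.55% × 331/365 = €3,561.1973
Total = €3,905.4822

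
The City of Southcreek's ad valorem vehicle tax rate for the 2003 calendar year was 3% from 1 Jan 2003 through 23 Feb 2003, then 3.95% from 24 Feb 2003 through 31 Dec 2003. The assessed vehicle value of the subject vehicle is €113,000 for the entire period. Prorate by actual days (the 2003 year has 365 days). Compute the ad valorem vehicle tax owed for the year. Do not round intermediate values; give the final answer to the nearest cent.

€4,304.68

1 Jan – 23 Feb 2003: 54 days at 3% → €113,000 × 3% × 54/365 = €501.5342
24 Feb – 31 Dec 2003: 311 days at 3.95% → €113,000 × 3.95% × 311/365 = €3,803.1466
Total = €4,304.6808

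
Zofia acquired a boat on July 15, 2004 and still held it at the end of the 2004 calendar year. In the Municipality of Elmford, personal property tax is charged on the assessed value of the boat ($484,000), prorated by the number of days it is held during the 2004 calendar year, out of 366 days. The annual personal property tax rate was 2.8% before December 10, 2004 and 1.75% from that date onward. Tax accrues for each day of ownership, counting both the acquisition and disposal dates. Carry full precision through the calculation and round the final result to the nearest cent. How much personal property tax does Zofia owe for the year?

$5,989.17

July 15 – December 9, 2004: 148 days at 2.8% → $484,000 × 2.8% × 148/366 = $5,480.0437
December 10 – December 31, 2004: 22 days at 1.75% → $484,000 × 1.75% × 22/366 = $509.1257
Total = $5,989.1694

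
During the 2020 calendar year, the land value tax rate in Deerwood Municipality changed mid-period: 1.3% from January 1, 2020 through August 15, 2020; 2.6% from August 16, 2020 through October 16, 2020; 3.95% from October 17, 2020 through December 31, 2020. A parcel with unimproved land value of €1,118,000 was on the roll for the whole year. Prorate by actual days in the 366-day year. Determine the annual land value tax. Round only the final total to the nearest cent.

January 1 – August 15, 2020: 228 days at 1.3% → €1,118,000 × 1.3% × 228/366 = €9,053.9672
August 16 – October 16, 2020: 62 days at 2.6% → €1,118,000 × 2.6% × 62/366 = €4,924.0874
October 17 – December 31, 2020: 76 days at 3.95% → €1,118,000 × 3.95% × 76/366 = €9,170.0437
Total = €23,148.0984

€23,148.10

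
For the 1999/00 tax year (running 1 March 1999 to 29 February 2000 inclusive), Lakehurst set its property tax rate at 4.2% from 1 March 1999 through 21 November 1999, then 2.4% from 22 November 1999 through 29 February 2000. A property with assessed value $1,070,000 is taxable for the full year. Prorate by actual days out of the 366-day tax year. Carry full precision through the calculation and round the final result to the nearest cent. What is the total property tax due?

$39,677.70

1 March – 21 November 1999: 266 days at 4.2% → $1,070,000 × 4.2% × 266/366 = $32,661.3115
22 November 1999 – 29 February 2000: 100 days at 2.4% → $1,070,000 × 2.4% × 100/366 = $7,016.3934
Total = $39,677.7049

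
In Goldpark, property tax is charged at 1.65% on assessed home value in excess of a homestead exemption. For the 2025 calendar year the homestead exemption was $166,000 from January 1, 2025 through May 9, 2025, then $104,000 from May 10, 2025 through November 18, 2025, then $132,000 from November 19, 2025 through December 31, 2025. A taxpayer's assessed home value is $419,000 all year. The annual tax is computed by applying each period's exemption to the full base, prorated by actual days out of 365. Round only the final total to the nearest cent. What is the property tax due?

$4,781.52

January 1 – May 9, 2025: 129 days, exemption $166,000 → ($419,000 − $166,000) × 1.65% × 129/365 = $1,475.3712
May 10 – November 18, 2025: 193 days, exemption $104,000 → ($419,000 − $104,000) × 1.65% × 193/365 = $2,748.2671
November 19 – December 31, 2025: 43 days, exemption $132,000 → ($419,000 − $132,000) × 1.65% × 43/365 = $557.8808
Total = $4,781.5192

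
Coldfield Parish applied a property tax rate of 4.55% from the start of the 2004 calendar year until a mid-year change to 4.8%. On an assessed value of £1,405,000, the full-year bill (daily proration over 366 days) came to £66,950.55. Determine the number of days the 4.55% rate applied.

51 days

Let d = days at the first rate; then 366 − d days at the second rate.
£1,405,000 × [4.55%·d + 4.8%·(366−d)] / 366 = £66,950.55
Solving gives d = 51, so the new rate took effect on February 21, 2004.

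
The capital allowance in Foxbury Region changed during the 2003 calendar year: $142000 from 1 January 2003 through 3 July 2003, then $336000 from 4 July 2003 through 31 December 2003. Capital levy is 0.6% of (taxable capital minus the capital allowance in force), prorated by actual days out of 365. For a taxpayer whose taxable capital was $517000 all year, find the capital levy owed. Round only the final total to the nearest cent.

$1672.78

1 January – 3 July 2003: 184 days, exemption $142000 → ($517000 − $142000) × 0.6% × 184/365 = $1134.2466
4 July – 31 December 2003: 181 days, exemption $336000 → ($517000 − $336000) × 0.6% × 181/365 = $538.5370
Total = $1672.7836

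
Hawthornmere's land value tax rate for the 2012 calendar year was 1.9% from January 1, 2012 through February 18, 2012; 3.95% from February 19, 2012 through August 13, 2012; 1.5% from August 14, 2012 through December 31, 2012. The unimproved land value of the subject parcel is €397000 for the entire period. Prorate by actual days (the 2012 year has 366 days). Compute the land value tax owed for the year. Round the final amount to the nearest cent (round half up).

€10871.40

January 1 – February 18, 2012: 49 days at 1.9% → €397000 × 1.9% × 49/366 = €1009.8552
February 19 – August 13, 2012: 177 days at 3.95% → €397000 × 3.95% × 177/366 = €7583.6762
August 14 – December 31, 2012: 140 days at 1.5% → €397000 × 1.5% × 140/366 = €2277.8689
Total = €10871.4003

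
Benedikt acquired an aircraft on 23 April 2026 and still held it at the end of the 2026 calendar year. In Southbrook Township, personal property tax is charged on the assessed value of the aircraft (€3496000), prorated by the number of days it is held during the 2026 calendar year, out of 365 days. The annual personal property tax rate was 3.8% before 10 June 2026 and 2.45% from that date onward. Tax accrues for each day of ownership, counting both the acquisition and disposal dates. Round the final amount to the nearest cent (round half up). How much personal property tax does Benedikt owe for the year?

23 April – 9 June 2026: 48 days at 3.8% → €3496000 × 3.8% × 48/365 = €17470.4219
10 June – 31 December 2026: 205 days at 2.45% → €3496000 × 2.45% × 205/365 = €48105.9178
Total = €65576.3397

€65576.34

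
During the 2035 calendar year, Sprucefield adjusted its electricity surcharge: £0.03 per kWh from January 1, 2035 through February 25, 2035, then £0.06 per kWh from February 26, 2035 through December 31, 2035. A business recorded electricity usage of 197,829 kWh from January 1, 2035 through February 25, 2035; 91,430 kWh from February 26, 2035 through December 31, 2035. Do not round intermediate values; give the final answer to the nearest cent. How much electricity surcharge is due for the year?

January 1 – February 25, 2035: 197,829 kWh at £0.03/kWh → £5934.87
February 26 – December 31, 2035: 91,430 kWh at £0.06/kWh → £5485.80

£11420.67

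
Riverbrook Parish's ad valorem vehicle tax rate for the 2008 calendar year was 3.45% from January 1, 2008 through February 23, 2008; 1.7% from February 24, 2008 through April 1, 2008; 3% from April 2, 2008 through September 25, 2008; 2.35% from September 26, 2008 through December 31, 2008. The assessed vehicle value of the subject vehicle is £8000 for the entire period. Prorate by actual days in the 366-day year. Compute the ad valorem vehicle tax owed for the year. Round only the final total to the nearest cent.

£220.73

January 1 – February 23, 2008: 54 days at 3.45% → £8000 × 3.45% × 54/366 = £40.7213
February 24 – April 1, 2008: 38 days at 1.7% → £8000 × 1.7% × 38/366 = £14.1202
April 2 – September 25, 2008: 177 days at 3% → £8000 × 3% × 177/366 = £116.0656
September 26 – December 31, 2008: 97 days at 2.35% → £8000 × 2.35% × 97/366 = £49.8251
Total = £220.7322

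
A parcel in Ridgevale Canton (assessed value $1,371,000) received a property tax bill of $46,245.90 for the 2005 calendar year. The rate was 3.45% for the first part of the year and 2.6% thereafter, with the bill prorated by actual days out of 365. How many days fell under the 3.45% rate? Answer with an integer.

332 days

Let d = days at the first rate; then 365 − d days at the second rate.
$1,371,000 × [3.45%·d + 2.6%·(365−d)] / 365 = $46,245.90
Solving gives d = 332, so the new rate took effect on November 29, 2005.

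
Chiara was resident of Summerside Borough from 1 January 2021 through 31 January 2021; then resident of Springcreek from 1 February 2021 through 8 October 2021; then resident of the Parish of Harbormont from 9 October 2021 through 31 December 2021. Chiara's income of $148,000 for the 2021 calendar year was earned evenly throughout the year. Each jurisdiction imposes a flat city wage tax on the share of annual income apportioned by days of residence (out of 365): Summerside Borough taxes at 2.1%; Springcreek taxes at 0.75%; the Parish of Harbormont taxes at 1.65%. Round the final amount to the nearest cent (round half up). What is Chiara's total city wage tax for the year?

Summerside Borough, 1 January – 31 January 2021: 31 days → $148,000 × 2.1% × 31/365 = $263.9671
Springcreek, 1 February – 8 October 2021: 250 days → $148,000 × 0.75% × 250/365 = $760.2740
The Parish of Harbormont, 9 October – 31 December 2021: 84 days → $148,000 × 1.65% × 84/365 = $561.9945
Total = $1,586.2356

$1,586.24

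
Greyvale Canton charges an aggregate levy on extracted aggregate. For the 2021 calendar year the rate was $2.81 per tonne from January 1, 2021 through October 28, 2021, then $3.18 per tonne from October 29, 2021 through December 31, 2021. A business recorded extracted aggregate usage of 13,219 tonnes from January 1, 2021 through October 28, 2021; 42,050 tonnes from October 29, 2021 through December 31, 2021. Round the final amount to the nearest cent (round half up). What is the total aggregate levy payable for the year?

January 1 – October 28, 2021: 13,219 tonnes at $2.81/tonne → $37,145.39
October 29 – December 31, 2021: 42,050 tonnes at $3.18/tonne → $133,719.00

$170,864.39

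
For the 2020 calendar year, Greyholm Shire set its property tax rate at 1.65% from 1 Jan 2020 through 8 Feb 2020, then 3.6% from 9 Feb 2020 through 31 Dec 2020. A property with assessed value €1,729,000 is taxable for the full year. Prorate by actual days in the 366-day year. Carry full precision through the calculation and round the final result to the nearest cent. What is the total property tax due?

€58,651.36

1 Jan – 8 Feb 2020: 39 days at 1.65% → €1,729,000 × 1.65% × 39/366 = €3,039.9221
9 Feb – 31 Dec 2020: 327 days at 3.6% → €1,729,000 × 3.6% × 327/366 = €55,611.4426
Total = €58,651.3648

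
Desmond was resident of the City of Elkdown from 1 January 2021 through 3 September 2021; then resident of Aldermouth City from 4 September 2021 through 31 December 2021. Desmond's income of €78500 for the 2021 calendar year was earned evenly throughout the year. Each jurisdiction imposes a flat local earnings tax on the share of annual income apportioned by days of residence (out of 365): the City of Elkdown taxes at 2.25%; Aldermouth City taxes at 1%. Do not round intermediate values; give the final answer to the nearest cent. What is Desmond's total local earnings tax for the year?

€1446.34

The City of Elkdown, 1 January – 3 September 2021: 246 days → €78500 × 2.25% × 246/365 = €1190.4041
Aldermouth City, 4 September – 31 December 2021: 119 days → €78500 × 1% × 119/365 = €255.9315
Total = €1446.3356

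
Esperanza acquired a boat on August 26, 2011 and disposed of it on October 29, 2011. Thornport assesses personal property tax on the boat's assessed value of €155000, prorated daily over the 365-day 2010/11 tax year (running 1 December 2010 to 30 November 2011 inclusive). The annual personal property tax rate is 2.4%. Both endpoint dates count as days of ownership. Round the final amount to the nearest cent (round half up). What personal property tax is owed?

Days held (August 26 – October 29, 2011): 65 out of 365
Tax = €155000 × 2.4% × 65/365 = €662.4658

€662.47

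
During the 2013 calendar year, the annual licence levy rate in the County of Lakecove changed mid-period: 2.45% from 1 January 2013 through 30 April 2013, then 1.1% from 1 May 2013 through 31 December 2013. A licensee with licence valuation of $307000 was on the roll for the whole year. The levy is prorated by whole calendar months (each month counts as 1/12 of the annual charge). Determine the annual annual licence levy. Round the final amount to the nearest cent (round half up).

1 January – 30 April 2013: 4 months at 2.45% → $307000 × 2.45% × 4/12 = $2507.1667
1 May – 31 December 2013: 8 months at 1.1% → $307000 × 1.1% × 8/12 = $2251.3333
Total = $4758.5000

$4758.50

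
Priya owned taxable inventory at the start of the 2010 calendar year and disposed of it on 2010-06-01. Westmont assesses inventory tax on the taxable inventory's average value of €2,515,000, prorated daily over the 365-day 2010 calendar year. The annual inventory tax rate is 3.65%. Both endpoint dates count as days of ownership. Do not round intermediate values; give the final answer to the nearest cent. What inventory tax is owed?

€38,228.00

Days held (2010-01-01 to 2010-06-01): 152 out of 365
Tax = €2,515,000 × 3.65% × 152/365 = €38,228.0000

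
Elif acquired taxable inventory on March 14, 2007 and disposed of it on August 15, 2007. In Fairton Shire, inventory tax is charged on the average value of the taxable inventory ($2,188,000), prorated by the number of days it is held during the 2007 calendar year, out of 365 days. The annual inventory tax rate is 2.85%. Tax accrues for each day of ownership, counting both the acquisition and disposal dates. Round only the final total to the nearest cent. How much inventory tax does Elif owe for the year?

Days held (March 14 – August 15, 2007): 155 out of 365
Tax = $2,188,000 × 2.85% × 155/365 = $26,480.7945

$26,480.79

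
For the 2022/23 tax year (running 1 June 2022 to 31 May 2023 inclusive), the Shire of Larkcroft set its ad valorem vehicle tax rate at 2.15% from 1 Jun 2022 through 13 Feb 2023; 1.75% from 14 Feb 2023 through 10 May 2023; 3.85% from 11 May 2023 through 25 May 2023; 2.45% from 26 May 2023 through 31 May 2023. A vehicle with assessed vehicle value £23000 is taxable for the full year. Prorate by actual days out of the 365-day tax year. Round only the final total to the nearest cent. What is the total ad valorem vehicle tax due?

£490.03

1 Jun 2022 – 13 Feb 2023: 258 days at 2.15% → £23000 × 2.15% × 258/365 = £349.5370
14 Feb – 10 May 2023: 86 days at 1.75% → £23000 × 1.75% × 86/365 = £94.8356
11 May – 25 May 2023: 15 days at 3.85% → £23000 × 3.85% × 15/365 = £36.3904
26 May – 31 May 2023: 6 days at 2.45% → £23000 × 2.45% × 6/365 = £9.2630
Total = £490.0260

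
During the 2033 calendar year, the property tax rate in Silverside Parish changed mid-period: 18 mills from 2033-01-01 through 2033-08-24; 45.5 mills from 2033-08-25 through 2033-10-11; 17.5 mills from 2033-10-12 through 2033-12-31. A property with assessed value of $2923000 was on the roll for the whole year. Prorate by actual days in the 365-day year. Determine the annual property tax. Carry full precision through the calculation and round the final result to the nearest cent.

$62860.52

2033-01-01 to 2033-08-24: 236 days at 18 mills → $2923000 × 1.8% × 236/365 = $34018.9151
2033-08-25 to 2033-10-11: 48 days at 45.5 mills → $2923000 × 4.55% × 48/365 = $17489.9507
2033-10-12 to 2033-12-31: 81 days at 17.5 mills → $2923000 × 1.75% × 81/365 = $11351.6507
Total = $62860.5164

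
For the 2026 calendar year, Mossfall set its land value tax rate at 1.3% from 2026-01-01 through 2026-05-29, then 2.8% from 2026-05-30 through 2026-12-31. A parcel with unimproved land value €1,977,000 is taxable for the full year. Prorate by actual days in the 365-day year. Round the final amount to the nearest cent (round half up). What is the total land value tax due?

2026-01-01 to 2026-05-29: 149 days at 1.3% → €1,977,000 × 1.3% × 149/365 = €10,491.6411
2026-05-30 to 2026-12-31: 216 days at 2.8% → €1,977,000 × 2.8% × 216/365 = €32,758.6192
Total = €43,250.2603

€43,250.26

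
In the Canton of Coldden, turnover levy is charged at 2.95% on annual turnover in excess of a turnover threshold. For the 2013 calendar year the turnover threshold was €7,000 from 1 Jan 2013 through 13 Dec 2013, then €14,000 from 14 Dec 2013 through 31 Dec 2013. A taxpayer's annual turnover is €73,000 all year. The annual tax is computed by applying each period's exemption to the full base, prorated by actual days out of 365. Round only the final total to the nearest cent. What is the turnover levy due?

€1,936.82

1 Jan – 13 Dec 2013: 347 days, exemption €7,000 → (€73,000 − €7,000) × 2.95% × 347/365 = €1,850.9836
14 Dec – 31 Dec 2013: 18 days, exemption €14,000 → (€73,000 − €14,000) × 2.95% × 18/365 = €85.8329
Total = €1,936.8164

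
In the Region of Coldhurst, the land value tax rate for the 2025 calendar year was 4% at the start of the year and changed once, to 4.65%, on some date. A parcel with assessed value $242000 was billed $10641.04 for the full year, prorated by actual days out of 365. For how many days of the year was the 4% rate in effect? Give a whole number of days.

142 days

Let d = days at the first rate; then 365 − d days at the second rate.
$242000 × [4%·d + 4.65%·(365−d)] / 365 = $10641.04
Solving gives d = 142, so the new rate took effect on 23 May 2025.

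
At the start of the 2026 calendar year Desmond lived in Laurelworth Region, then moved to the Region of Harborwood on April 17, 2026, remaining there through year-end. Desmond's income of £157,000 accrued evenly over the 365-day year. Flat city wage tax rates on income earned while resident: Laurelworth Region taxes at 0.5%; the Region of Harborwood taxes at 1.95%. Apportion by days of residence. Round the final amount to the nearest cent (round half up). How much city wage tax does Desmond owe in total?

£2,400.38

Laurelworth Region, January 1 – April 16, 2026: 106 days → £157,000 × 0.5% × 106/365 = £227.9726
The Region of Harborwood, April 17 – December 31, 2026: 259 days → £157,000 × 1.95% × 259/365 = £2,172.4068
Total = £2,400.3795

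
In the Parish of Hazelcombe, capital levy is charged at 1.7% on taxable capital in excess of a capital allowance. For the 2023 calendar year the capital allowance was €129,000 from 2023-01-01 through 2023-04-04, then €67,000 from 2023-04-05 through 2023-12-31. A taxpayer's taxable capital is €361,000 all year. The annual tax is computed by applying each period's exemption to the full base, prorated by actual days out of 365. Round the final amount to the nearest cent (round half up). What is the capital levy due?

€4,726.56

2023-01-01 to 2023-04-04: 94 days, exemption €129,000 → (€361,000 − €129,000) × 1.7% × 94/365 = €1,015.7151
2023-04-05 to 2023-12-31: 271 days, exemption €67,000 → (€361,000 − €67,000) × 1.7% × 271/365 = €3,710.8438
Total = €4,726.5589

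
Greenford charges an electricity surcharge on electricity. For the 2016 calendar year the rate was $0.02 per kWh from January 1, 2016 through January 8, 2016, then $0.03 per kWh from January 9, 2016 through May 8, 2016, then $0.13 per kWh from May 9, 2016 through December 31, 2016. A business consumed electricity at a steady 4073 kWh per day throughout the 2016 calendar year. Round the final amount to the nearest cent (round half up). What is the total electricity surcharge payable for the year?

January 1 – January 8, 2016: 8 days × 4073 kWh/day = 32,584 kWh at $0.02/kWh → $651.68
January 9 – May 8, 2016: 121 days × 4073 kWh/day = 492,833 kWh at $0.03/kWh → $14,784.99
May 9 – December 31, 2016: 237 days × 4073 kWh/day = 965,301 kWh at $0.13/kWh → $125,489.13

$140,925.80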